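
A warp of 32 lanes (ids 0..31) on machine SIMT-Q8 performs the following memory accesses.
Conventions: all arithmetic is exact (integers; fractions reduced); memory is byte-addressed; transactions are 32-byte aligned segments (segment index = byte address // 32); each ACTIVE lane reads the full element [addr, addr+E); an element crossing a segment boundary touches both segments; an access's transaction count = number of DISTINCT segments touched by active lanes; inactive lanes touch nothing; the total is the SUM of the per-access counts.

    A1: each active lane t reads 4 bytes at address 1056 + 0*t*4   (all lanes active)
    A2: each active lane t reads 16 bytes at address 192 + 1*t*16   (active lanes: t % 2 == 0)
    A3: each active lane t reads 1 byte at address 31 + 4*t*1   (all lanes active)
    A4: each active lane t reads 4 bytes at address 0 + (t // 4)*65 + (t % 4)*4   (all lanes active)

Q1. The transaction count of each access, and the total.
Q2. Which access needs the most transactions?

A1: 1 transaction
A2: 16 transactions
A3: 5 transactions
A4: 8 transactions

Answer: 1,16,5,8; total 30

Answer: A2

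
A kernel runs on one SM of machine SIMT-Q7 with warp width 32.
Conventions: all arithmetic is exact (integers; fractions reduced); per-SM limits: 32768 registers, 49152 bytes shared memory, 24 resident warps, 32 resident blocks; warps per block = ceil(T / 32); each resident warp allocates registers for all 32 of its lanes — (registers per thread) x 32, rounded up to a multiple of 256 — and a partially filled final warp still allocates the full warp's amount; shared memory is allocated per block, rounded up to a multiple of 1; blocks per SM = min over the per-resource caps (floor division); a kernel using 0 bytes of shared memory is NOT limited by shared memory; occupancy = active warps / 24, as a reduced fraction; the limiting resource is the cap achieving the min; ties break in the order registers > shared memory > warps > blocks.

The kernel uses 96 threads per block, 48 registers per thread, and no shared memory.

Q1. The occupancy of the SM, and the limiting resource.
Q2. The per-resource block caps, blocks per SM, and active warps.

Answer: occupancy 7/8, limited by registers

registers: 7 blocks
shared memory: no limit (kernel uses none)
warps: 8 blocks
blocks: 32 blocks

Answer: 7 blocks, 21 active warps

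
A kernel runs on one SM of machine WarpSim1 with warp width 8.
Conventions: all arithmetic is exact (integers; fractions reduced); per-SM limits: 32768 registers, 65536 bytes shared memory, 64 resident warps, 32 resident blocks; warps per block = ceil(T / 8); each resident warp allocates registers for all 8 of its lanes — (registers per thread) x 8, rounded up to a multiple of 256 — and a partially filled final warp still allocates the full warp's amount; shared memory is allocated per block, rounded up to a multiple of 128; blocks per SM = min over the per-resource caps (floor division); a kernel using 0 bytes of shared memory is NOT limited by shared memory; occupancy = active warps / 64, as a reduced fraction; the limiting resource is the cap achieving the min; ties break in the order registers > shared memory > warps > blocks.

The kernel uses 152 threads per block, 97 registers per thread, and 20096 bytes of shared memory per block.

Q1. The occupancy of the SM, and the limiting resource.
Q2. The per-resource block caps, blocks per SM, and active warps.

Answer: occupancy 19/64, limited by registers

registers: 1 block
shared memory: 3 blocks
warps: 3 blocks
blocks: 32 blocks

Answer: 1 block, 19 active warps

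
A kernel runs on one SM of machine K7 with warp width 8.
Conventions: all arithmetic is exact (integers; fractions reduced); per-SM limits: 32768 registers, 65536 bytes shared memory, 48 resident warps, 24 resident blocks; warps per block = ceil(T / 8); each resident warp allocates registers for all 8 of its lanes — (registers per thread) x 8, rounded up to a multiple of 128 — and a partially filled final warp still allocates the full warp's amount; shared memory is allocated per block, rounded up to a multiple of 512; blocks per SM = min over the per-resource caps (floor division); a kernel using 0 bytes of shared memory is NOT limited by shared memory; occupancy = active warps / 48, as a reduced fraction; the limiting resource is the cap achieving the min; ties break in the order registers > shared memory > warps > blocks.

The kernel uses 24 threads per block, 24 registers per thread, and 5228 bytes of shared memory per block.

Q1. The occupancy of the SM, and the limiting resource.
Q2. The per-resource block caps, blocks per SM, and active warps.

Answer: occupancy 11/16, limited by shared memory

registers: 42 blocks
shared memory: 11 blocks
warps: 16 blocks
blocks: 24 blocks

Answer: 11 blocks, 33 active warps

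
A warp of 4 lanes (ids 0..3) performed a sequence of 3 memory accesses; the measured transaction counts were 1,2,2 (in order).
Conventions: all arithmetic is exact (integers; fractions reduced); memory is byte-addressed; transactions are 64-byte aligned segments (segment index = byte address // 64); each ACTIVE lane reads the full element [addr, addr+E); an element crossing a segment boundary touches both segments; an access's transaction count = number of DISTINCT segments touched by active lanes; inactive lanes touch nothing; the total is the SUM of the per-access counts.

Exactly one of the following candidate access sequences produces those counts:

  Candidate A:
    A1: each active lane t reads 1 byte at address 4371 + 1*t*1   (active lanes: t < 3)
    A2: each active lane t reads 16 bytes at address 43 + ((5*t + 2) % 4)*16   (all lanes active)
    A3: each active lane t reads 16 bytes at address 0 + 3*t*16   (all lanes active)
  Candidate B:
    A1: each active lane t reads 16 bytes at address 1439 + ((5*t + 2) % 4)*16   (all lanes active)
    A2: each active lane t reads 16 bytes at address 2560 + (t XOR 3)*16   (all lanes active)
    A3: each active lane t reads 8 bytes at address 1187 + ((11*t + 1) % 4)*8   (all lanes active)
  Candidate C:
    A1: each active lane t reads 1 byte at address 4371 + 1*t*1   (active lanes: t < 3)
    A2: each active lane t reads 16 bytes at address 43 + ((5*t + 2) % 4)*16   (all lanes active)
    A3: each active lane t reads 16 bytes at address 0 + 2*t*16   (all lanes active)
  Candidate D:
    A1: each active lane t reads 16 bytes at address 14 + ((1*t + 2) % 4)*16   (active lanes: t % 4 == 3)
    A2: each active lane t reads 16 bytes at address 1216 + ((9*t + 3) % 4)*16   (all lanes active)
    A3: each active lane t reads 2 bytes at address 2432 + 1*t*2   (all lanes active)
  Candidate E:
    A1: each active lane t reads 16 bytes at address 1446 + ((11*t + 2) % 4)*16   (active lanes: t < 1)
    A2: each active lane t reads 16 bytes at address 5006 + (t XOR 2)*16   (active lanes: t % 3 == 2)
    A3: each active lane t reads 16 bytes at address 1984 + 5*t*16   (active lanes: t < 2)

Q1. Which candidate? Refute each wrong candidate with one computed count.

A: A3 gives 3 transactions, not 2
B: A1 gives 2 transactions, not 1
D: A2 gives 1 transaction, not 2
E: A2 gives 1 transaction, not 2
C: all counts match (1,2,2)

Answer: C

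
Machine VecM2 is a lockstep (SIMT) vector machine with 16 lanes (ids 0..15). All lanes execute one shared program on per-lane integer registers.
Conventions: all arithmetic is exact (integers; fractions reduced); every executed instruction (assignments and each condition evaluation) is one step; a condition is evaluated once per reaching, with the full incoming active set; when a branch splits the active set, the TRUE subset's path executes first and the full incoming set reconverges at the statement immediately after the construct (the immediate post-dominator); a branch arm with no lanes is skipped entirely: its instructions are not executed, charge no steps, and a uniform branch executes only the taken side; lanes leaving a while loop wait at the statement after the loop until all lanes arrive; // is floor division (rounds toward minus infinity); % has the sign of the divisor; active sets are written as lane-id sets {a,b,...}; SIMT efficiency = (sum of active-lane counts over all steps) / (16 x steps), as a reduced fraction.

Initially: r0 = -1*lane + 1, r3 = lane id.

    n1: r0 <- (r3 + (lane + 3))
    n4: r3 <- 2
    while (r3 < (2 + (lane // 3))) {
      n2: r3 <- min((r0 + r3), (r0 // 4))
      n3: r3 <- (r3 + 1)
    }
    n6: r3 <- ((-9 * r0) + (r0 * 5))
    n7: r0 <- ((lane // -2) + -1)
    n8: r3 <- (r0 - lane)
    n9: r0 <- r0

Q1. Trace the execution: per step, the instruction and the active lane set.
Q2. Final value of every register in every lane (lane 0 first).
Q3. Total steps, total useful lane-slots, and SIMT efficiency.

step 0: r0 <- (r3 + (lane + 3))      {0,1,2,3,4,5,6,7,8,9,10,11,12,13,14,15}
step 1: r3 <- 2                      {0,1,2,3,4,5,6,7,8,9,10,11,12,13,14,15}
step 2: eval (r3 < (2 + (lane // 3))) {0,1,2,3,4,5,6,7,8,9,10,11,12,13,14,15}
step 3: r3 <- min((r0 + r3), (r0 // 4)) {3,4,5,6,7,8,9,10,11,12,13,14,15}
step 4: r3 <- (r3 + 1)               {3,4,5,6,7,8,9,10,11,12,13,14,15}
step 5: eval (r3 < (2 + (lane // 3))) {3,4,5,6,7,8,9,10,11,12,13,14,15}
step 6: r3 <- ((-9 * r0) + (r0 * 5)) {0,1,2,3,4,5,6,7,8,9,10,11,12,13,14,15}
step 7: r0 <- ((lane // -2) + -1)    {0,1,2,3,4,5,6,7,8,9,10,11,12,13,14,15}
step 8: r3 <- (r0 - lane)            {0,1,2,3,4,5,6,7,8,9,10,11,12,13,14,15}
step 9: r0 <- r0                     {0,1,2,3,4,5,6,7,8,9,10,11,12,13,14,15}

Answer: 10 steps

r0: -1,-2,-2,-3,-3,-4,-4,-5,-5,-6,-6,-7,-7,-8,-8,-9
r3: -1,-3,-4,-6,-7,-9,-10,-12,-13,-15,-16,-18,-19,-21,-22,-24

steps = 10; useful = 151; efficiency = 151/160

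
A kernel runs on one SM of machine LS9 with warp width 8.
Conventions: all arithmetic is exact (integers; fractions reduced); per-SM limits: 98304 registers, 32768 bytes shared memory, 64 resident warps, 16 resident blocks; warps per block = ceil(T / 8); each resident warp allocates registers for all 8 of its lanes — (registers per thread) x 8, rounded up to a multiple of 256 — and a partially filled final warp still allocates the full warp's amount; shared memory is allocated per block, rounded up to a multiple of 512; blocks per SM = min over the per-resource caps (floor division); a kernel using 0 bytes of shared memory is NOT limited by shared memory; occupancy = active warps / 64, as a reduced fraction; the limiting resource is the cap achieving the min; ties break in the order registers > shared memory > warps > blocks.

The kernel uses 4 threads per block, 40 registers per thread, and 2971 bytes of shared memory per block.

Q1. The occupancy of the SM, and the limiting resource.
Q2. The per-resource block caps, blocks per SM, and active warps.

Answer: occupancy 5/32, limited by shared memory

registers: 192 blocks
shared memory: 10 blocks
warps: 64 blocks
blocks: 16 blocks

Answer: 10 blocks, 10 active warps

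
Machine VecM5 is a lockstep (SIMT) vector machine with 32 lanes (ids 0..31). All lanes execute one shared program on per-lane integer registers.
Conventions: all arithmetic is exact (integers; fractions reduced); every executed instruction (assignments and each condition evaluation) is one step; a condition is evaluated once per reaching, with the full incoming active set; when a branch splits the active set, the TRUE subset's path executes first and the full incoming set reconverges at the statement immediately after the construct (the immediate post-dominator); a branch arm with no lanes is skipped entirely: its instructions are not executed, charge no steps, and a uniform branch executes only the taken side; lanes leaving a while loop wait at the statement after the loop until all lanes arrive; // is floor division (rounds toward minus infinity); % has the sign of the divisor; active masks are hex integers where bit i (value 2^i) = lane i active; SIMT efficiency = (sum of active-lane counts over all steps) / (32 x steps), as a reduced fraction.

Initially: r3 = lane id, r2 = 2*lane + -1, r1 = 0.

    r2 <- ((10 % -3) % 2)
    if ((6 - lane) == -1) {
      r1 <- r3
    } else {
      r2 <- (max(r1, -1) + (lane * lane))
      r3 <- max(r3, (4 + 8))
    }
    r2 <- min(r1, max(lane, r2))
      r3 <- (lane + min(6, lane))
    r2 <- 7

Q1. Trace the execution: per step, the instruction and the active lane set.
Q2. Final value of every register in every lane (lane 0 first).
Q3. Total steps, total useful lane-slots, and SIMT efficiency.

step 0: r2 <- ((10 % -3) % 2)        0xffffffff
step 1: eval ((6 - lane) == -1)      0xffffffff
step 2: r1 <- r3                     0x00000080
step 3: r2 <- (max(r1, -1) + (lane * lane)) 0xffffff7f
step 4: r3 <- max(r3, (4 + 8))       0xffffff7f
step 5: r2 <- min(r1, max(lane, r2)) 0xffffffff
step 6: r3 <- (lane + min(6, lane))  0xffffffff
step 7: r2 <- 7                      0xffffffff

Answer: 8 steps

r3: 0,2,4,6,8,10,12,13,14,15,16,17,18,19,20,21,22,23,24,25,26,27,28,29,30,31,32,33,34,35,36,37
r2: 7,7,7,7,7,7,7,7,7,7,7,7,7,7,7,7,7,7,7,7,7,7,7,7,7,7,7,7,7,7,7,7
r1: 0,0,0,0,0,0,0,7,0,0,0,0,0,0,0,0,0,0,0,0,0,0,0,0,0,0,0,0,0,0,0,0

steps = 8; useful = 223; efficiency = 223/256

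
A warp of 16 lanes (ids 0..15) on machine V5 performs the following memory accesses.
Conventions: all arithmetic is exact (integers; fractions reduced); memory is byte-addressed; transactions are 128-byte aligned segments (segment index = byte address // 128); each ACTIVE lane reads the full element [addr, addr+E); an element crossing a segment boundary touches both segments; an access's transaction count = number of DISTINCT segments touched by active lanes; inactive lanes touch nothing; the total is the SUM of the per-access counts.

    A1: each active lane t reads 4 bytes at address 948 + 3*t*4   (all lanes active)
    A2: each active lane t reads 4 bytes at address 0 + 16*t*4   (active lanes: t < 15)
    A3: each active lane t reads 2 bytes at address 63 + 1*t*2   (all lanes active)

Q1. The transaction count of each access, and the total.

A1: 2 transactions
A2: 8 transactions
A3: 1 transaction

Answer: 2,8,1; total 11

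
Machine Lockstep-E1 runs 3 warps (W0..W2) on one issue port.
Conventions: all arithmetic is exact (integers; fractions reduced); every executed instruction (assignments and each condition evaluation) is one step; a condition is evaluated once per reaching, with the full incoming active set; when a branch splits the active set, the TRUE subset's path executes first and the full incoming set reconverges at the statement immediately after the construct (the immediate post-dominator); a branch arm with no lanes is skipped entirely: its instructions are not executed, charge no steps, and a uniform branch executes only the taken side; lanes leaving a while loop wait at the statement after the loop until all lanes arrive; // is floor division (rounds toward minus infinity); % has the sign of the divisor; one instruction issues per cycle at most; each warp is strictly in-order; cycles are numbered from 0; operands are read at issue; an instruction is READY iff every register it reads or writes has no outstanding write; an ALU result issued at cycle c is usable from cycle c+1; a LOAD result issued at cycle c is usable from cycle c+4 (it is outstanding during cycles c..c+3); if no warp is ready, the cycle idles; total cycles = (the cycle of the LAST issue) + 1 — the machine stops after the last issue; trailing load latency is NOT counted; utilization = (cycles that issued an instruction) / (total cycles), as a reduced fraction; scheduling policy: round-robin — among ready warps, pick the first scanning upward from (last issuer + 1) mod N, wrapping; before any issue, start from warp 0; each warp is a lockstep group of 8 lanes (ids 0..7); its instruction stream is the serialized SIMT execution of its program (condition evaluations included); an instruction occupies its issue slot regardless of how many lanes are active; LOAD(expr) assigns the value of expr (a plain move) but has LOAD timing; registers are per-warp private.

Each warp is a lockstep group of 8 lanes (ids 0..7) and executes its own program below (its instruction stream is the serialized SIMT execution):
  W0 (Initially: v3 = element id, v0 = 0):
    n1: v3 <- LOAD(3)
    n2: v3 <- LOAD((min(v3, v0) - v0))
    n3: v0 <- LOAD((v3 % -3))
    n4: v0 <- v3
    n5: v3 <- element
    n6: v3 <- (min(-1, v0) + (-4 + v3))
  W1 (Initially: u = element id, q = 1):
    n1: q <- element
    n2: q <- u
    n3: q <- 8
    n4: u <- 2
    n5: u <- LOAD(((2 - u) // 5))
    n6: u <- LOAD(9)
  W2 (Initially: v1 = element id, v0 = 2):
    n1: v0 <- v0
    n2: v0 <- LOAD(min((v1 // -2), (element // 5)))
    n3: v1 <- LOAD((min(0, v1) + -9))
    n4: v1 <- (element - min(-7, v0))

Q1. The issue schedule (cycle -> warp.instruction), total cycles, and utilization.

cycle 0: W0.I0
cycle 1: W1.I0
cycle 2: W2.I0
cycle 3: W1.I1
cycle 4: W2.I1
cycle 5: W0.I1
cycle 6: W1.I2
cycle 7: W2.I2
cycle 8: W1.I3
cycle 9: W0.I2
cycle 10: W1.I4
cycle 11: W2.I3
cycle 12: idle
cycle 13: W0.I3
cycle 14: W1.I5
cycle 15: W0.I4
cycle 16: W0.I5

Answer: 17 cycles, utilization 16/17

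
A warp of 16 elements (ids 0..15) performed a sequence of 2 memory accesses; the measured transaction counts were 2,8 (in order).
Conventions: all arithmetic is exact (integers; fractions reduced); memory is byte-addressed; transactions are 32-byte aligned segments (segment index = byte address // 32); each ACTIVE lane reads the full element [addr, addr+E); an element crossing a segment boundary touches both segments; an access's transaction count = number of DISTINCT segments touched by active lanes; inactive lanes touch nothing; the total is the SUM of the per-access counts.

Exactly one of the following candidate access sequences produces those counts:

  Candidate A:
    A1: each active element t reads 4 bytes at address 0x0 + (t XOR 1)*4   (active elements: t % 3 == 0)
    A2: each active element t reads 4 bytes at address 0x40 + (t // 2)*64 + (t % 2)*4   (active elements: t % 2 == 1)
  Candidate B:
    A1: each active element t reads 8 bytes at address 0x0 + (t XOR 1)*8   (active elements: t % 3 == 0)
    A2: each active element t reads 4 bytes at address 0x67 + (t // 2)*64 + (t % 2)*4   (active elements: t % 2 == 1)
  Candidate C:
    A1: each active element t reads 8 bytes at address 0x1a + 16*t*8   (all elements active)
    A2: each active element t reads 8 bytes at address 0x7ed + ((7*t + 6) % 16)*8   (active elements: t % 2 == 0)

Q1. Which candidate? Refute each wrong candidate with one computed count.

B: A1 gives 4 transactions, not 2
C: A1 gives 32 transactions, not 2
A: all counts match (2,8)

Answer: A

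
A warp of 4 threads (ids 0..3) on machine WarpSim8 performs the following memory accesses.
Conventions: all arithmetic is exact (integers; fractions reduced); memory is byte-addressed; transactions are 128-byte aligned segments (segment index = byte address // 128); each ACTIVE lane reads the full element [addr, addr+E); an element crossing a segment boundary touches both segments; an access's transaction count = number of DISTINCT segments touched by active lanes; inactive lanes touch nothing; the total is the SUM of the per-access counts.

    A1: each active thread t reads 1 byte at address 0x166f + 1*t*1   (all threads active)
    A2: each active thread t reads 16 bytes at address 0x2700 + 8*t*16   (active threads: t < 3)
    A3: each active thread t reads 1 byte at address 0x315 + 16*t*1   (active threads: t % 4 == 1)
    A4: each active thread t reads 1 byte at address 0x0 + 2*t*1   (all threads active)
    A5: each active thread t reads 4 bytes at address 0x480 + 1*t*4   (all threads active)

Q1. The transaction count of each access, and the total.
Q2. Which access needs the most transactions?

A1: 1 transaction
A2: 3 transactions
A3: 1 transaction
A4: 1 transaction
A5: 1 transaction

Answer: 1,3,1,1,1; total 7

Answer: A2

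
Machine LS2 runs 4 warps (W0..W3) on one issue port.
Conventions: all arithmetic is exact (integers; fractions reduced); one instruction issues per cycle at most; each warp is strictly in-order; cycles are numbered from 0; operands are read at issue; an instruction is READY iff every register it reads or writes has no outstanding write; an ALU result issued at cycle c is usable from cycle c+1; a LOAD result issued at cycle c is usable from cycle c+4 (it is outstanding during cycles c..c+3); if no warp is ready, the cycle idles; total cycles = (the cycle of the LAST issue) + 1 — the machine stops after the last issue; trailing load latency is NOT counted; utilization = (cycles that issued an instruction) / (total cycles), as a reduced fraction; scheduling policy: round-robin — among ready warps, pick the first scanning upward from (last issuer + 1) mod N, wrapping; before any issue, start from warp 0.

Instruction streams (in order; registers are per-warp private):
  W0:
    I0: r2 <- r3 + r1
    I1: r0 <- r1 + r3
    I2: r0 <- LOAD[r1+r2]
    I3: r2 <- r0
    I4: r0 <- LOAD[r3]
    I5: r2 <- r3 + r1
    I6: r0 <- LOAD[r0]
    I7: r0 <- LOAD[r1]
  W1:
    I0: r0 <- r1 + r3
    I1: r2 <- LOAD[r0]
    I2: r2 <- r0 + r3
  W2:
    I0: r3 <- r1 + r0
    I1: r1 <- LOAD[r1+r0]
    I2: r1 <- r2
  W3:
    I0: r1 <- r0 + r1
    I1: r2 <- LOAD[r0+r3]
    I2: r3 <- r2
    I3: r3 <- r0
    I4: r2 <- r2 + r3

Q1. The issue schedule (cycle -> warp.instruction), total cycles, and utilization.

cycle 0: W0.I0
cycle 1: W1.I0
cycle 2: W2.I0
cycle 3: W3.I0
cycle 4: W0.I1
cycle 5: W1.I1
cycle 6: W2.I1
cycle 7: W3.I1
cycle 8: W0.I2
cycle 9: W1.I2
cycle 10: W2.I2
cycle 11: W3.I2
cycle 12: W0.I3
cycle 13: W3.I3
cycle 14: W0.I4
cycle 15: W3.I4
cycle 16: W0.I5
cycle 17: idle
cycle 18: W0.I6
cycle 19: idle
cycle 20: idle
cycle 21: idle
cycle 22: W0.I7

Answer: 23 cycles, utilization 19/23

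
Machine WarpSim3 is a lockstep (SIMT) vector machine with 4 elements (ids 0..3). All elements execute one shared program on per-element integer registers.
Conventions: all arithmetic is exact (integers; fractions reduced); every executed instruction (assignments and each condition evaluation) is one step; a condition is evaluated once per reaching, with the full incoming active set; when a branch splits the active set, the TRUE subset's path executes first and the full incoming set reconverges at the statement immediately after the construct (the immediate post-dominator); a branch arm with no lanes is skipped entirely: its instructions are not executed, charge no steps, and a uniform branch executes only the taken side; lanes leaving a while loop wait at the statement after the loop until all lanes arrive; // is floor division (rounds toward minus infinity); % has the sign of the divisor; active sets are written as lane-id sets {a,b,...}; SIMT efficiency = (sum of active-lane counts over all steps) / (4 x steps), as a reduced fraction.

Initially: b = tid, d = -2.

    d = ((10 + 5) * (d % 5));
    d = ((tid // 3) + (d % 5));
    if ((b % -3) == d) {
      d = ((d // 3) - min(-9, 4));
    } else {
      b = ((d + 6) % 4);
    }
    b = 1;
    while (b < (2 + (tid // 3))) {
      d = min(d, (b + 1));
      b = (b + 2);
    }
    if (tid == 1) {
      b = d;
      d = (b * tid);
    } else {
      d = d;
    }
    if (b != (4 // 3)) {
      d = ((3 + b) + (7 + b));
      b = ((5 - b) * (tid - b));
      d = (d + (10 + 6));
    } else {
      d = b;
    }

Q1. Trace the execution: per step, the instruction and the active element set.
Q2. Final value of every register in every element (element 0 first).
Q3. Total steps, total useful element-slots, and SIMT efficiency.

step 0: d <- ((10 + 5) * (d % 5))    {0,1,2,3}
step 1: d <- ((tid // 3) + (d % 5))  {0,1,2,3}
step 2: eval ((b % -3) == d)         {0,1,2,3}
step 3: d <- ((d // 3) - min(-9, 4)) {0}
step 4: b <- ((d + 6) % 4)           {1,2,3}
step 5: b <- 1                       {0,1,2,3}
step 6: eval (b < (2 + (tid // 3)))  {0,1,2,3}
step 7: d <- min(d, (b + 1))         {0,1,2,3}
step 8: b <- (b + 2)                 {0,1,2,3}
step 9: eval (b < (2 + (tid // 3)))  {0,1,2,3}
step 10: eval (tid == 1)              {0,1,2,3}
step 11: b <- d                       {1}
step 12: d <- (b * tid)               {1}
step 13: d <- d                       {0,2,3}
step 14: eval (b != (4 // 3))         {0,1,2,3}
step 15: d <- ((3 + b) + (7 + b))     {0,1,2,3}
step 16: b <- ((5 - b) * (tid - b))   {0,1,2,3}
step 17: d <- (d + (10 + 6))          {0,1,2,3}

Answer: 18 steps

b: -6,5,-2,0
d: 32,26,32,32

steps = 18; useful = 61; efficiency = 61/72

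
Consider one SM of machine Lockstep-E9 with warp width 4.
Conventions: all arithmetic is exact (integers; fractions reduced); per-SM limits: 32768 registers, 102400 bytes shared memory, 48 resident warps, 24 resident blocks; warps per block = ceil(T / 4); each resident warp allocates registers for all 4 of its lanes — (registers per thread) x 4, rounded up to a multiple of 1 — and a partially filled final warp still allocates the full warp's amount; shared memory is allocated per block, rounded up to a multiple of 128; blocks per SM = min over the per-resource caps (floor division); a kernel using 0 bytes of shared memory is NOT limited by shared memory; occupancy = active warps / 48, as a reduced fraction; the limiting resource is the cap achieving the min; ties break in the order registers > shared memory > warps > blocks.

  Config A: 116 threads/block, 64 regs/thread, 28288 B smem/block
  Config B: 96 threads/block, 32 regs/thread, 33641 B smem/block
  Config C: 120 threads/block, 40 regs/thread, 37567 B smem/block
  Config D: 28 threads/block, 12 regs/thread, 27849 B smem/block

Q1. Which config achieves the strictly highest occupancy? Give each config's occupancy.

occupancies: A 29/48, B 1, C 5/8, D 7/16

Answer: B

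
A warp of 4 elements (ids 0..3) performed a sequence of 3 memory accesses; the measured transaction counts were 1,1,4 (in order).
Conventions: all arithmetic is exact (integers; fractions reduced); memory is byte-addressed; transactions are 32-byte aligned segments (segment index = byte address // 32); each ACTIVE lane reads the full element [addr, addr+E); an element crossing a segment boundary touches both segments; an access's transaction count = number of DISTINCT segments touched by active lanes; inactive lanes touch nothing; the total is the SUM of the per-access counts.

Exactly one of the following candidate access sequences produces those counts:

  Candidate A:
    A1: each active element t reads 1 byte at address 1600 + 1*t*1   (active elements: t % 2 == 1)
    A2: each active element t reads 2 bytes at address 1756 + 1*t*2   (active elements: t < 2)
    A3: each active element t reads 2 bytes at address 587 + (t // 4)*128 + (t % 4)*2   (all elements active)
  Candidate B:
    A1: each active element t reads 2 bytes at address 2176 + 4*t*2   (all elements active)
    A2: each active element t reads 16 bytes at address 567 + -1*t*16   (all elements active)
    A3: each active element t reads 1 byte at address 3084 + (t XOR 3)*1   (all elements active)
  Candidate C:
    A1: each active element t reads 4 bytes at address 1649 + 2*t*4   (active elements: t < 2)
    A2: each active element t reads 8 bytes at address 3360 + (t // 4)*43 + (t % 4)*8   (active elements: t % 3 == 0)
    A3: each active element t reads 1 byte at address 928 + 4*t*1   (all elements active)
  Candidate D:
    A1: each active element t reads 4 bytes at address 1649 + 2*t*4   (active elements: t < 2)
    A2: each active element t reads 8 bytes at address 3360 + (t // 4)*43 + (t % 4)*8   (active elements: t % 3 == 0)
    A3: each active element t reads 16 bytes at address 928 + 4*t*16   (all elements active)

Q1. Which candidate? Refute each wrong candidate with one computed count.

A: A3 gives 1 transaction, not 4
B: A2 gives 3 transactions, not 1
C: A3 gives 1 transaction, not 4
D: all counts match (1,1,4)

Answer: D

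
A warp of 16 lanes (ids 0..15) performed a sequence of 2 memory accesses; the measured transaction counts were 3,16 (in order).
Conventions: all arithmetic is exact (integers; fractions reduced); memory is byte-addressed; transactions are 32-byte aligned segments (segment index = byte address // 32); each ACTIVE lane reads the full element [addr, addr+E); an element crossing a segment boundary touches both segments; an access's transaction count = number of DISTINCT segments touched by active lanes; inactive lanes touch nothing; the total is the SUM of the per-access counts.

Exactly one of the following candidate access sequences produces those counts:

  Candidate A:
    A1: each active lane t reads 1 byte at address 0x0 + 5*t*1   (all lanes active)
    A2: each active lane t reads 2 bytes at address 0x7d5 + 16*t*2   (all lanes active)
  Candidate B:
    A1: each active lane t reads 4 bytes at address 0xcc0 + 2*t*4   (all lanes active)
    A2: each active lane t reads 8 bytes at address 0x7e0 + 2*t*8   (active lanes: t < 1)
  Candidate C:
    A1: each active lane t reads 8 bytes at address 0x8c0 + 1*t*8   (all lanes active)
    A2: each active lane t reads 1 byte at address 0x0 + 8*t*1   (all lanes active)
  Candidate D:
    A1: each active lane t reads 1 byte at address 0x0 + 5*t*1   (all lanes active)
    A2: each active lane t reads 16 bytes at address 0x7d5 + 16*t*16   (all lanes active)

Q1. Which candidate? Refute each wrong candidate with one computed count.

B: A1 gives 4 transactions, not 3
C: A1 gives 4 transactions, not 3
D: A2 gives 32 transactions, not 16
A: all counts match (3,16)

Answer: A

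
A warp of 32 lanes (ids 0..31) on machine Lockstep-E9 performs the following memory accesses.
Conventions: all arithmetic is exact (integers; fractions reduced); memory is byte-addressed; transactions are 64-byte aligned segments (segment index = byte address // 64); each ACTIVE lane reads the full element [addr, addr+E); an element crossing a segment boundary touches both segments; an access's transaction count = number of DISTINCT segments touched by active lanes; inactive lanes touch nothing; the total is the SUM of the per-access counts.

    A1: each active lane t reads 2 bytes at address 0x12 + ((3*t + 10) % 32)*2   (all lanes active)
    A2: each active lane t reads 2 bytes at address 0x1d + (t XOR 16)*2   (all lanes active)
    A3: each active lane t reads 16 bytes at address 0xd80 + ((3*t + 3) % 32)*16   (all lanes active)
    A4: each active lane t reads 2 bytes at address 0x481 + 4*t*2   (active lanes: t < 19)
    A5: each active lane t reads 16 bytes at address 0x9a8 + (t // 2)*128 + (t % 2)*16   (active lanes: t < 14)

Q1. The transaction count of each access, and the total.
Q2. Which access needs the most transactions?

A1: 2 transactions
A2: 2 transactions
A3: 8 transactions
A4: 3 transactions
A5: 14 transactions

Answer: 2,2,8,3,14; total 29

Answer: A5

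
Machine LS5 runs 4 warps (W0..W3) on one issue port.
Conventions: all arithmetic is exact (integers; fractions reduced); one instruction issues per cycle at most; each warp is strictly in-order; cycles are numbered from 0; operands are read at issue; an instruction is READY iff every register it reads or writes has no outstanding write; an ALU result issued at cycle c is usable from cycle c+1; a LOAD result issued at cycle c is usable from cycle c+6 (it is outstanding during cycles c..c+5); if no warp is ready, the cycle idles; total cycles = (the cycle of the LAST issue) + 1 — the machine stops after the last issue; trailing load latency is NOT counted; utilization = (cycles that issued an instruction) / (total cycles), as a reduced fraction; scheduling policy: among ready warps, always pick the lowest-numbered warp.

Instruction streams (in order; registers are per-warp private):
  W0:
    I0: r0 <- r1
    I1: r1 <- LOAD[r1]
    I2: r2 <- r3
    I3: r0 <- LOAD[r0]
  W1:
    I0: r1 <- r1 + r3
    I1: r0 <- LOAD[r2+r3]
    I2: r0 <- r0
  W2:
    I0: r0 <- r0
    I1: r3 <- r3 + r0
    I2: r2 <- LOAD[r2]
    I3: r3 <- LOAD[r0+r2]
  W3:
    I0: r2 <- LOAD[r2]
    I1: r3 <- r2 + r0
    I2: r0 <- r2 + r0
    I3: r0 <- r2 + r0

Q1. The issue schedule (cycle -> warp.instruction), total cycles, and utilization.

cycle 0: W0.I0
cycle 1: W0.I1
cycle 2: W0.I2
cycle 3: W0.I3
cycle 4: W1.I0
cycle 5: W1.I1
cycle 6: W2.I0
cycle 7: W2.I1
cycle 8: W2.I2
cycle 9: W3.I0
cycle 10: idle
cycle 11: W1.I2
cycle 12: idle
cycle 13: idle
cycle 14: W2.I3
cycle 15: W3.I1
cycle 16: W3.I2
cycle 17: W3.I3

Answer: 18 cycles, utilization 5/6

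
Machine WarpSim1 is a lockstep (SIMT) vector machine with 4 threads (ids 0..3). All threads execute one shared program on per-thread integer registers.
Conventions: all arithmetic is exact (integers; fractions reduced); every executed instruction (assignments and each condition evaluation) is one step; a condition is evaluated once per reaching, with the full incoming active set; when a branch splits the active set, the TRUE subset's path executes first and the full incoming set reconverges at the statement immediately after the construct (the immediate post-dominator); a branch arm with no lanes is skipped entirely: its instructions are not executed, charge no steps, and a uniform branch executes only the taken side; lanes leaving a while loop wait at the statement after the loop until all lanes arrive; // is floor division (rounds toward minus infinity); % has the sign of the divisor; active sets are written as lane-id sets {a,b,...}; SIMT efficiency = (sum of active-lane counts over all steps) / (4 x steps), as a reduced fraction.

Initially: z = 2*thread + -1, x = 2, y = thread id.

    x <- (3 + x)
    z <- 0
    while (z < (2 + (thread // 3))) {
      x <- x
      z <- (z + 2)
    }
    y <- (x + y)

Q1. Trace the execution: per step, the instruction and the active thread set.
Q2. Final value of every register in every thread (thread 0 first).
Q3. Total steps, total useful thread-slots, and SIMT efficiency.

step 0: x <- (3 + x)                 {0,1,2,3}
step 1: z <- 0                       {0,1,2,3}
step 2: eval (z < (2 + (thread // 3))) {0,1,2,3}
step 3: x <- x                       {0,1,2,3}
step 4: z <- (z + 2)                 {0,1,2,3}
step 5: eval (z < (2 + (thread // 3))) {0,1,2,3}
step 6: x <- x                       {3}
step 7: z <- (z + 2)                 {3}
step 8: eval (z < (2 + (thread // 3))) {3}
step 9: y <- (x + y)                 {0,1,2,3}

Answer: 10 steps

z: 2,2,2,4
x: 5,5,5,5
y: 5,6,7,8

steps = 10; useful = 31; efficiency = 31/40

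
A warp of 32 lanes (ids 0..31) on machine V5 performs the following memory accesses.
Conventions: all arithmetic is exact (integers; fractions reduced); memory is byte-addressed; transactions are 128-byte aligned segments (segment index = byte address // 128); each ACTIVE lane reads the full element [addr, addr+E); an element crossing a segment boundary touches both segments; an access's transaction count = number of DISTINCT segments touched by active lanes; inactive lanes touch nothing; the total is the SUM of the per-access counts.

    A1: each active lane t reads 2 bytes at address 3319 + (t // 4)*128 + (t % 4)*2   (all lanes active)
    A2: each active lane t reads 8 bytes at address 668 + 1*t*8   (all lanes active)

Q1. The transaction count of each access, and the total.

A1: 8 transactions
A2: 3 transactions

Answer: 8,3; total 11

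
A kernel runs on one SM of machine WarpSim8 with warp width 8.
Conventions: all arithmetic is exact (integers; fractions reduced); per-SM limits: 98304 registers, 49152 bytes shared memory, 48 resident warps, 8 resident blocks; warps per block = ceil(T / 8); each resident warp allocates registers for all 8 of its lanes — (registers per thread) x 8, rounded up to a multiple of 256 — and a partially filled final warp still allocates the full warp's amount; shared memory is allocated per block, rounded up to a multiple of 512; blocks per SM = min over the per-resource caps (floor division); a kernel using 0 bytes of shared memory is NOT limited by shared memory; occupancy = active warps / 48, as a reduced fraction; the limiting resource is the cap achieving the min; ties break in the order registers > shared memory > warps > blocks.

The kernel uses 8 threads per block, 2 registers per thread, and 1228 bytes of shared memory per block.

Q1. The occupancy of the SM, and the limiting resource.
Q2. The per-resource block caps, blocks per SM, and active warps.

Answer: occupancy 1/6, limited by blocks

registers: 384 blocks
shared memory: 32 blocks
warps: 48 blocks
blocks: 8 blocks

Answer: 8 blocks, 8 active warps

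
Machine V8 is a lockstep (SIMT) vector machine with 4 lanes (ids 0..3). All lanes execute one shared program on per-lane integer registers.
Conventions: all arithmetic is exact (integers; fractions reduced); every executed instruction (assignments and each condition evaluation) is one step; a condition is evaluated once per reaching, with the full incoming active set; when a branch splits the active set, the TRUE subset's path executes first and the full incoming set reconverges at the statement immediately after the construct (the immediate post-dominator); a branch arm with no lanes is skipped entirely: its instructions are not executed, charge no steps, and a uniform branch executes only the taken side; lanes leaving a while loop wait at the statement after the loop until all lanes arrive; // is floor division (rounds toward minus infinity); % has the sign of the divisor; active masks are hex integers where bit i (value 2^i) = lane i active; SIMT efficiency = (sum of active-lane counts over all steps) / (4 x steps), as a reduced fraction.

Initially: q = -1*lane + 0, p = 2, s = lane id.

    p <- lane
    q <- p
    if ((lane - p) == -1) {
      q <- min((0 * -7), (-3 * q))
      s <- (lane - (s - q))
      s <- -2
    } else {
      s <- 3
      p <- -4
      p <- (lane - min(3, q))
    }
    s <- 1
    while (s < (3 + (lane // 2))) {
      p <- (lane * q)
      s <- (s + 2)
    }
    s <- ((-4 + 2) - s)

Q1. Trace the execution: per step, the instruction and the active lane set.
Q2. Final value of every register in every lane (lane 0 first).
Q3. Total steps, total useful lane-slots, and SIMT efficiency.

step 0: p <- lane                    0xf
step 1: q <- p                       0xf
step 2: eval ((lane - p) == -1)      0xf
step 3: s <- 3                       0xf
step 4: p <- -4                      0xf
step 5: p <- (lane - min(3, q))      0xf
step 6: s <- 1                       0xf
step 7: eval (s < (3 + (lane // 2))) 0xf
step 8: p <- (lane * q)              0xf
step 9: s <- (s + 2)                 0xf
step 10: eval (s < (3 + (lane // 2))) 0xf
step 11: p <- (lane * q)              0xc
step 12: s <- (s + 2)                 0xc
step 13: eval (s < (3 + (lane // 2))) 0xc
step 14: s <- ((-4 + 2) - s)          0xf

Answer: 15 steps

q: 0,1,2,3
p: 0,1,4,9
s: -5,-5,-7,-7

steps = 15; useful = 54; efficiency = 54/60 = 9/10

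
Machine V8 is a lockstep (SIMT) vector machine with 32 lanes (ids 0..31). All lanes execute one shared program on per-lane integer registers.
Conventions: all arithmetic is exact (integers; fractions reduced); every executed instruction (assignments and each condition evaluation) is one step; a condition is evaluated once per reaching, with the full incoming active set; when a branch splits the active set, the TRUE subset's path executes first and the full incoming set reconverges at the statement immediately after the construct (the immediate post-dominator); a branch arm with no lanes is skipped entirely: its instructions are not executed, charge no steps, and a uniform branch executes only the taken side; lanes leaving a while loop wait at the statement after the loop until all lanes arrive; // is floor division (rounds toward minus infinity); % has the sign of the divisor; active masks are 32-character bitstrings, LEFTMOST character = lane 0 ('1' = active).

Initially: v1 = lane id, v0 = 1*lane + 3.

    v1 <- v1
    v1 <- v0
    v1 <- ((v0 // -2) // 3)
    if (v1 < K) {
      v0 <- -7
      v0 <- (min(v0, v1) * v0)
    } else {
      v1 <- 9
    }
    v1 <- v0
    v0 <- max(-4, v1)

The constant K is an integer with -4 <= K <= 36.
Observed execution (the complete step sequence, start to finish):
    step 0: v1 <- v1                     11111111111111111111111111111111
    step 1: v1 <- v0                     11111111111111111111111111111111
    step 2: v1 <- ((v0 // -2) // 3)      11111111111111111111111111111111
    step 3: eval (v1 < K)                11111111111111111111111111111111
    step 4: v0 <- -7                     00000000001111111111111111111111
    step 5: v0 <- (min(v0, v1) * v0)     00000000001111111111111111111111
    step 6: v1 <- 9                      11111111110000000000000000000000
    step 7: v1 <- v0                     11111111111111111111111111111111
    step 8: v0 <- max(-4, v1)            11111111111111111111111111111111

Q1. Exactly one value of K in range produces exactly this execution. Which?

Answer: K = -2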